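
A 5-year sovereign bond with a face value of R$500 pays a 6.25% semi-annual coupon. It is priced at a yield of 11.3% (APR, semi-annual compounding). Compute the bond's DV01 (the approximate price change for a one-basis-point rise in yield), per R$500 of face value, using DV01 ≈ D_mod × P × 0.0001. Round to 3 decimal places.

Periodic yield y = 0.0565.
  t   CF        PV=CF/(1+0.0565)^t    t·PV
  1       15.625        14.7894        14.7894
  2       15.625        13.9985        27.9970
  3       15.625        13.2499        39.7496
  4       15.625        12.5413        50.1651
  5       15.625        11.8706        59.3530
  6       15.625        11.2358        67.4146
  7       15.625        10.6349        74.4443
  8       15.625        10.0662        80.5293
  9       15.625         9.5278        85.7506
  10     515.625       297.6041     2,976.0413
  Σ                    405.5184     3,476.2342
P = 405.5184; D_Mac = 8.57232 half-year periods = 4.28616 yrs; D_mod = 4.05694 yrs.
DV01 ≈ 4.05694 × 405.5184 × 0.0001 = 0.164517.

R$0.165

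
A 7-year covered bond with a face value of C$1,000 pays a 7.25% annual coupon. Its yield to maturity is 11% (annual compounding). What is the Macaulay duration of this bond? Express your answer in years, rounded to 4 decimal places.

5.5834 years

Periodic yield y = 0.11. Discount each cash flow and weight by its year:
  t   CF        PV=CF/(1+0.11)^t    t·PV
  1        72.50        65.3153        65.3153
  2        72.50        58.8426       117.6853
  3        72.50        53.0114       159.0341
  4        72.50        47.7580       191.0320
  5        72.50        43.0252       215.1261
  6        72.50        38.7615       232.5688
  7     1,072.50       516.5786     3,616.0505
  Σ                    823.2926     4,596.8121
Price P = Σ PV = 823.2926.
Macaulay duration = Σ(t·PV) / P = 4,596.8121 / 823.2926 = 5.58345 years.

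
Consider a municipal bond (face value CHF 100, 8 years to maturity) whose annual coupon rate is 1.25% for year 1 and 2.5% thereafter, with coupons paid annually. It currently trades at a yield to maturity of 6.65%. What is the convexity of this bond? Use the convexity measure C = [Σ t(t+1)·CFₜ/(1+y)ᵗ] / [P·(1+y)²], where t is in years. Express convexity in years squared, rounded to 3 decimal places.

With y = 0.0665:
  t   CF        PV=CF/(1+0.0665)^t    t·PV        t(t+1)·PV
  1         1.25         1.1721         1.1721           2.3441
  2         2.50         2.1980         4.3959          13.1877
  3         2.50         2.0609         6.1827          24.7308
  4         2.50         1.9324         7.7296          38.6480
  5         2.50         1.8119         9.0595          54.3572
  6         2.50         1.6989        10.1936          71.3550
  7         2.50         1.5930        11.1510          89.2076
  8       102.50        61.2403       489.9220       4,409.2983
  Σ                     73.7074       539.8063       4,703.1287
P = 73.7074.
Convexity = Σ t(t+1)·PV / [P·(1+y)²] = 4,703.1287 / (73.7074 × 1.137422) = 56.09887.

56.099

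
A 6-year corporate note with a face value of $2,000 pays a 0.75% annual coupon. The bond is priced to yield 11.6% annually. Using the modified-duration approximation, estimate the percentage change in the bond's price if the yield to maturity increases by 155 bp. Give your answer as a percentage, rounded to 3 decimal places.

Periodic yield y = 0.116. Modified duration first:
  t   CF        PV=CF/(1+0.116)^t    t·PV
  1        15.00        13.4409        13.4409
  2        15.00        12.0438        24.0876
  3        15.00        10.7919        32.3758
  4        15.00         9.6702        38.6807
  5        15.00         8.6650        43.3252
  6     2,015.00     1,043.0134     6,258.0803
  Σ                  1,097.6252     6,409.9904
P = 1,097.6252; D_Mac = 5.83987 yrs; D_mod = 5.83987/(1+0.116) = 5.23286 yrs.
ΔP/P ≈ -D_mod · Δy = -5.23286 × (+0.0155) = -0.081109 = -8.1109%.

-8.111%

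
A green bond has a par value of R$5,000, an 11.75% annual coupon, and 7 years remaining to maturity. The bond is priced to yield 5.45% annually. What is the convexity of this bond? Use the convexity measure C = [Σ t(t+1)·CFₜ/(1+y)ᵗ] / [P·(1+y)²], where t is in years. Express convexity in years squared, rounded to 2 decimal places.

With y = 0.0545:
  t   CF        PV=CF/(1+0.0545)^t    t·PV        t(t+1)·PV
  1       587.50       557.1361       557.1361       1,114.2722
  2       587.50       528.3415     1,056.6829       3,170.0488
  3       587.50       501.0351     1,503.1052       6,012.4207
  4       587.50       475.1399     1,900.5597       9,502.7987
  5       587.50       450.5832     2,252.9158      13,517.4946
  6       587.50       427.2955     2,563.7733      17,946.4130
  7     5,587.50     3,853.8202    26,976.7413     215,813.9306
  Σ                  6,793.3514    36,810.9143     267,077.3787
P = 6,793.3514.
Convexity = Σ t(t+1)·PV / [P·(1+y)²] = 267,077.3787 / (6,793.3514 × 1.111970) = 35.35573.

35.36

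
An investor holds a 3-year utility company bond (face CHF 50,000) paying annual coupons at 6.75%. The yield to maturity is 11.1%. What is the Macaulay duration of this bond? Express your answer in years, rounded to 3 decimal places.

2.803 years

Periodic yield y = 0.111. Discount each cash flow and weight by its year:
  t   CF        PV=CF/(1+0.111)^t    t·PV
  1     3,375.00     3,037.8038     3,037.8038
  2     3,375.00     2,734.2968     5,468.5937
  3    53,375.00    38,922.0504   116,766.1513
  Σ                 44,694.1511   125,272.5488
Price P = Σ PV = 44,694.1511.
Macaulay duration = Σ(t·PV) / P = 125,272.5488 / 44,694.1511 = 2.80288 years.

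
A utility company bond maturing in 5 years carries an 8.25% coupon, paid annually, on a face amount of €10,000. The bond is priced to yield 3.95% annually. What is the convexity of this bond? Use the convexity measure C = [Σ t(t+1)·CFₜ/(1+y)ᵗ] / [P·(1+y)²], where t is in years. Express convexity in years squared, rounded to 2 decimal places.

With y = 0.0395:
  t   CF        PV=CF/(1+0.0395)^t    t·PV        t(t+1)·PV
  1       825.00       793.6508       793.6508       1,587.3016
  2       825.00       763.4928     1,526.9857       4,580.9570
  3       825.00       734.4808     2,203.4425       8,813.7700
  4       825.00       706.5713     2,826.2851      14,131.4254
  5    10,825.00     8,918.7797    44,593.8985     267,563.3910
  Σ                 11,916.9754    51,944.2625     296,676.8449
P = 11,916.9754.
Convexity = Σ t(t+1)·PV / [P·(1+y)²] = 296,676.8449 / (11,916.9754 × 1.080560) = 23.03927.

23.04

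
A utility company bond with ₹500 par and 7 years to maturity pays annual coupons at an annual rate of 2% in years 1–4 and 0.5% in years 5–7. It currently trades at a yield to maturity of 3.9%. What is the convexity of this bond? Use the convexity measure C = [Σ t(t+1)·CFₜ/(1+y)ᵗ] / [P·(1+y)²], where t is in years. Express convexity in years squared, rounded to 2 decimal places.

With y = 0.039:
  t   CF        PV=CF/(1+0.039)^t    t·PV        t(t+1)·PV
  1        10.00         9.6246         9.6246          19.2493
  2        10.00         9.2634        18.5267          55.5802
  3        10.00         8.9157        26.7470         106.9879
  4        10.00         8.5810        34.3240         171.6200
  5         2.50         2.0647        10.3236          61.9418
  6         2.50         1.9872        11.9233          83.4634
  7       502.50       384.4388     2,691.0717      21,528.5738
  Σ                    424.8754     2,802.5410      22,027.4163
P = 424.8754.
Convexity = Σ t(t+1)·PV / [P·(1+y)²] = 22,027.4163 / (424.8754 × 1.079521) = 48.02538.

48.03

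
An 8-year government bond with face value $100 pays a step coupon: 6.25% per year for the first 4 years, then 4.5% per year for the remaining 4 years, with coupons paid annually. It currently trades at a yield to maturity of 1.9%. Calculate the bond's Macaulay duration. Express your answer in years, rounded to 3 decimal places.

Periodic yield y = 0.019. Discount each cash flow and weight by its year:
  t   CF        PV=CF/(1+0.019)^t    t·PV
  1         6.25         6.1335         6.1335
  2         6.25         6.0191        12.0382
  3         6.25         5.9069        17.7206
  4         6.25         5.7967        23.1869
  5         4.50         4.0958        20.4791
  6         4.50         4.0195        24.1167
  7         4.50         3.9445        27.6116
  8       104.50        89.8924       719.1389
  Σ                    125.8083       850.4256
Price P = Σ PV = 125.8083.
Macaulay duration = Σ(t·PV) / P = 850.4256 / 125.8083 = 6.75969 years.

6.760 years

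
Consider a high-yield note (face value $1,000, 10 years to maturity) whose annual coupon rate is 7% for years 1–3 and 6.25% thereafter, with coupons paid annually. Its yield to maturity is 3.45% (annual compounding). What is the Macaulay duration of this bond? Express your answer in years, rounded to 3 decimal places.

7.880 years

Periodic yield y = 0.0345. Discount each cash flow and weight by its year:
  t   CF        PV=CF/(1+0.0345)^t    t·PV
  1        70.00        67.6655        67.6655
  2        70.00        65.4089       130.8179
  3        70.00        63.2276       189.6827
  4        62.50        54.5705       218.2821
  5        62.50        52.7506       263.7531
  6        62.50        50.9914       305.9485
  7        62.50        49.2909       345.0361
  8        62.50        47.6471       381.1764
  9        62.50        46.0581       414.5225
  10    1,062.50       756.8747     7,568.7470
  Σ                  1,254.4853     9,885.6318
Price P = Σ PV = 1,254.4853.
Macaulay duration = Σ(t·PV) / P = 9,885.6318 / 1,254.4853 = 7.88023 years.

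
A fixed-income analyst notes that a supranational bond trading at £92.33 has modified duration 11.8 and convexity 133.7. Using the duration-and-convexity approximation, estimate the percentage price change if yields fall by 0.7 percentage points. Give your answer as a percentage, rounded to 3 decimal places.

Duration effect: -D_mod·Δy = -11.8 × (-0.007) = +0.082600
Convexity effect: ½·C·(Δy)² = 0.5 × 133.7 × (-0.007)² = +0.00327565
ΔP/P ≈ +0.082600 + 0.00327565 = +0.08587565
= +8.587565%.

+8.588%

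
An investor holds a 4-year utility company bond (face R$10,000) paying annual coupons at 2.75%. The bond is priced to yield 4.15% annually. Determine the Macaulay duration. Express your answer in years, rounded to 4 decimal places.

3.8375 years

Periodic yield y = 0.0415. Discount each cash flow and weight by its year:
  t   CF        PV=CF/(1+0.0415)^t    t·PV
  1       275.00       264.0422       264.0422
  2       275.00       253.5211       507.0422
  3       275.00       243.4192       730.2577
  4    10,275.00     8,732.6234    34,930.4938
  Σ                  9,493.6060    36,431.8359
Price P = Σ PV = 9,493.6060.
Macaulay duration = Σ(t·PV) / P = 36,431.8359 / 9,493.6060 = 3.83751 years.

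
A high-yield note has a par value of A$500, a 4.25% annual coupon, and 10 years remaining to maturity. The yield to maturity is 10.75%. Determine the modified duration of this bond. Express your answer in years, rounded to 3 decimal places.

7.045 years

Periodic yield y = 0.1075. First find Macaulay duration:
  t   CF        PV=CF/(1+0.1075)^t    t·PV
  1        21.25        19.1874        19.1874
  2        21.25        17.3249        34.6499
  3        21.25        15.6433        46.9298
  4        21.25        14.1249        56.4994
  5        21.25        12.7538        63.7691
  6        21.25        11.5159        69.0952
  7        21.25        10.3981        72.7865
  8        21.25         9.3888        75.1102
  9        21.25         8.4775        76.2971
  10      521.25       187.7624     1,877.6244
  Σ                    306.5768     2,391.9489
P = 306.5768; Macaulay duration = 2,391.9489 / 306.5768 = 7.80212 years.
Modified duration = D_Mac / (1 + y) = 7.80212 / 1.1075 = 7.04480 years.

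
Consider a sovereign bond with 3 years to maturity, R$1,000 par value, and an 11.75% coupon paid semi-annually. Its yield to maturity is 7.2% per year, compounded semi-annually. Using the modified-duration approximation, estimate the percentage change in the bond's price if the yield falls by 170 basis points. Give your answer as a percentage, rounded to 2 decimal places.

+4.33%

Periodic yield y = 0.036. Modified duration first:
  t   CF        PV=CF/(1+0.036)^t    t·PV
  1        58.75        56.7085        56.7085
  2        58.75        54.7379       109.4759
  3        58.75        52.8358       158.5075
  4        58.75        50.9998       203.9994
  5        58.75        49.2276       246.1382
  6     1,058.75       856.3176     5,137.9058
  Σ                  1,120.8274     5,912.7353
P = 1,120.8274; D_Mac = 5.27533 half-year periods = 2.63767 yrs; D_mod = 2.63767/(1+0.036) = 2.54601 yrs.
ΔP/P ≈ -D_mod · Δy = -2.54601 × (-0.017) = +0.043282 = +4.3282%.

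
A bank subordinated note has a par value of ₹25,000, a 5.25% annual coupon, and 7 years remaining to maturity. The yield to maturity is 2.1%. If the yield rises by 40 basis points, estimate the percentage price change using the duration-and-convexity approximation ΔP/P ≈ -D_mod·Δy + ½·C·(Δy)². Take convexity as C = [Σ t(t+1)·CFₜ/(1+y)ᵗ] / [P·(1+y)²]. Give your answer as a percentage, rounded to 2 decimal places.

With y = 0.021:
  t   CF        PV=CF/(1+0.021)^t    t·PV        t(t+1)·PV
  1     1,312.50     1,285.5044     1,285.5044       2,571.0088
  2     1,312.50     1,259.0641     2,518.1281       7,554.3844
  3     1,312.50     1,233.1675     3,699.5026      14,798.0105
  4     1,312.50     1,207.8037     4,831.2147      24,156.0733
  5     1,312.50     1,182.9615     5,914.8074      35,488.8443
  6     1,312.50     1,158.6302     6,951.7814      48,662.4701
  7    26,312.50    22,750.0271   159,250.1898   1,274,001.5183
  Σ                 30,077.1585   184,451.1284   1,407,232.3097
P = 30,077.1585; D_Mac = 6.13260 yrs; D_mod = 6.00646 yrs; C = 44.88255.
Duration effect: -6.00646 × (+0.004) = -0.024026
Convexity effect: 0.5 × 44.88255 × (0.004)² = +0.0003591
ΔP/P ≈ -0.024026 + 0.0003591 = -0.023667 = -2.3667%.

-2.37%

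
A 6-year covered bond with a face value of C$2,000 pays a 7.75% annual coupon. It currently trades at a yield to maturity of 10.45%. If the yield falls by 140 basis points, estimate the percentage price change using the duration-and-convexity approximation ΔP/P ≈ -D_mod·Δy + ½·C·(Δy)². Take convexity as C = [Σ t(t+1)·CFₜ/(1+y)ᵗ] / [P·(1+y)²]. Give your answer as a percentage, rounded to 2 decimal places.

With y = 0.1045:
  t   CF        PV=CF/(1+0.1045)^t    t·PV        t(t+1)·PV
  1       155.00       140.3350       140.3350         280.6700
  2       155.00       127.0575       254.1150         762.3449
  3       155.00       115.0362       345.1086       1,380.4344
  4       155.00       104.1523       416.6092       2,083.0458
  5       155.00        94.2981       471.4907       2,828.9440
  6     2,155.00     1,187.0061     7,122.0366      49,854.2565
  Σ                  1,767.8852     8,749.6950      57,189.6956
P = 1,767.8852; D_Mac = 4.94924 yrs; D_mod = 4.48098 yrs; C = 26.51748.
Duration effect: -4.48098 × (-0.014) = +0.062734
Convexity effect: 0.5 × 26.51748 × (-0.014)² = +0.0025987
ΔP/P ≈ +0.062734 + 0.0025987 = +0.065332 = +6.5332%.

+6.53%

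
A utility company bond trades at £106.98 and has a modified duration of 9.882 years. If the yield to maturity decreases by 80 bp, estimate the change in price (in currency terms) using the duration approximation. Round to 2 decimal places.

Duration approximation: ΔP/P ≈ -D_mod · Δy = -9.882 × (-0.008) = +0.079056.
ΔP ≈ 106.98 × (+0.079056) = +8.45741088.

+£8.46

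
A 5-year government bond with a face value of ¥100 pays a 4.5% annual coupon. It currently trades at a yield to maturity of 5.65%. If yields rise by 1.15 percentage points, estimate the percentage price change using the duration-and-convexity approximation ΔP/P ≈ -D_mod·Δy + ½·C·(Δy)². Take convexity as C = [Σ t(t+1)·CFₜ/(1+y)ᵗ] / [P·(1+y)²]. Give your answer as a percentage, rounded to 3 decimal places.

-4.823%

With y = 0.0565:
  t   CF        PV=CF/(1+0.0565)^t    t·PV        t(t+1)·PV
  1         4.50         4.2593         4.2593           8.5187
  2         4.50         4.0316         8.0631          24.1894
  3         4.50         3.8160        11.4479          45.7915
  4         4.50         3.6119        14.4476          72.2378
  5       104.50        79.3905       396.9527       2,381.7164
  Σ                     95.1093       435.1706       2,532.4538
P = 95.1093; D_Mac = 4.57548 yrs; D_mod = 4.33079 yrs; C = 23.85500.
Duration effect: -4.33079 × (+0.0115) = -0.049804
Convexity effect: 0.5 × 23.85500 × (0.0115)² = +0.0015774
ΔP/P ≈ -0.049804 + 0.0015774 = -0.048227 = -4.8227%.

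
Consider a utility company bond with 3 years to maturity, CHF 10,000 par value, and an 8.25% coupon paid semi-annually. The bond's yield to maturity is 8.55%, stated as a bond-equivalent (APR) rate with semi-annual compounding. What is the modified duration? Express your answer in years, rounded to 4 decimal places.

2.6054 years

Periodic yield y = 0.04275. First find Macaulay duration:
  t   CF        PV=CF/(1+0.04275)^t    t·PV
  1       412.50       395.5886       395.5886
  2       412.50       379.3705       758.7410
  3       412.50       363.8173     1,091.4519
  4       412.50       348.9018     1,395.6070
  5       412.50       334.5977     1,672.9885
  6    10,412.50     8,099.7912    48,598.7472
  Σ                  9,922.0671    53,913.1243
P = 9,922.0671; Macaulay duration = 53,913.1243 / 9,922.0671 = 5.43366 half-year periods = 2.71683 years.
Modified duration = D_Mac / (1 + y) = 2.71683 / 1.04275 = 2.60545 years.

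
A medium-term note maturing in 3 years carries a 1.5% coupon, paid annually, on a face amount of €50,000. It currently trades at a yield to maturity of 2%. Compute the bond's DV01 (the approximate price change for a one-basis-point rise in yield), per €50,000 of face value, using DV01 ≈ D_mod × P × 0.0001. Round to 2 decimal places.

Periodic yield y = 0.02.
  t   CF        PV=CF/(1+0.02)^t    t·PV
  1       750.00       735.2941       735.2941
  2       750.00       720.8766     1,441.7532
  3    50,750.00    47,822.8585   143,468.5754
  Σ                 49,279.0292   145,645.6227
P = 49,279.0292; D_Mac = 2.95553 yrs; D_mod = 2.89758 yrs.
DV01 ≈ 2.89758 × 49,279.0292 × 0.0001 = 14.278983.

€14.28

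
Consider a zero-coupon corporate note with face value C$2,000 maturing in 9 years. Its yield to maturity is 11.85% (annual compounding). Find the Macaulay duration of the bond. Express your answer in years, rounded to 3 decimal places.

A zero-coupon bond has a single cash flow at maturity, so its Macaulay duration equals its maturity: 9 years.

9.000 years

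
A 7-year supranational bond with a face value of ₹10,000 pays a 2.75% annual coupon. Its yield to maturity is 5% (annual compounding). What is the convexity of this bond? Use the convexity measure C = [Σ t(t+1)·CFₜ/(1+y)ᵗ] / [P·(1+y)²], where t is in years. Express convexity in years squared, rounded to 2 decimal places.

45.20

With y = 0.05:
  t   CF        PV=CF/(1+0.05)^t    t·PV        t(t+1)·PV
  1       275.00       261.9048       261.9048         523.8095
  2       275.00       249.4331       498.8662       1,496.5986
  3       275.00       237.5553       712.6660       2,850.6641
  4       275.00       226.2432       904.9727       4,524.8636
  5       275.00       215.4697     1,077.3485       6,464.0909
  6       275.00       205.2092     1,231.2554       8,618.7878
  7    10,275.00     7,302.2507    51,115.7547     408,926.0374
  Σ                  8,698.0660    55,802.7683     433,404.8519
P = 8,698.0660.
Convexity = Σ t(t+1)·PV / [P·(1+y)²] = 433,404.8519 / (8,698.0660 × 1.102500) = 45.19522.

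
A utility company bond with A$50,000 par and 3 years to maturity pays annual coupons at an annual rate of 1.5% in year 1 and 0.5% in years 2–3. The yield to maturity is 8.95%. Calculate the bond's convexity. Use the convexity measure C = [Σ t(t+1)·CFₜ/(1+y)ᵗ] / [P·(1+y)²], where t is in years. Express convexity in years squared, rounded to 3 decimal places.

With y = 0.0895:
  t   CF        PV=CF/(1+0.0895)^t    t·PV        t(t+1)·PV
  1       750.00       688.3892       688.3892       1,376.7783
  2       250.00       210.6132       421.2264       1,263.6791
  3    50,250.00    38,855.6664   116,566.9993     466,267.9974
  Σ                 39,754.6688   117,676.6149     468,908.4548
P = 39,754.6688.
Convexity = Σ t(t+1)·PV / [P·(1+y)²] = 468,908.4548 / (39,754.6688 × 1.187010) = 9.93677.

9.937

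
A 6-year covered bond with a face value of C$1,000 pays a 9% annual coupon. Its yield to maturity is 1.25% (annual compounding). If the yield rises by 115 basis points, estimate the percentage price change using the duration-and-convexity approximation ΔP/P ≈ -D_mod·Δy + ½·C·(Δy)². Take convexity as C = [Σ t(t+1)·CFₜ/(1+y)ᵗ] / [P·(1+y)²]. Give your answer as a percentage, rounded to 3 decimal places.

With y = 0.0125:
  t   CF        PV=CF/(1+0.0125)^t    t·PV        t(t+1)·PV
  1        90.00        88.8889        88.8889         177.7778
  2        90.00        87.7915       175.5830         526.7490
  3        90.00        86.7076       260.1229       1,040.4918
  4        90.00        85.6372       342.5487       1,712.7437
  5        90.00        84.5799       422.8997       2,537.3981
  6     1,090.00     1,011.7106     6,070.2637      42,491.8458
  Σ                  1,445.3158     7,360.3069      48,487.0061
P = 1,445.3158; D_Mac = 5.09253 yrs; D_mod = 5.02965 yrs; C = 32.72447.
Duration effect: -5.02965 × (+0.0115) = -0.057841
Convexity effect: 0.5 × 32.72447 × (0.0115)² = +0.0021639
ΔP/P ≈ -0.057841 + 0.0021639 = -0.055677 = -5.5677%.

-5.568%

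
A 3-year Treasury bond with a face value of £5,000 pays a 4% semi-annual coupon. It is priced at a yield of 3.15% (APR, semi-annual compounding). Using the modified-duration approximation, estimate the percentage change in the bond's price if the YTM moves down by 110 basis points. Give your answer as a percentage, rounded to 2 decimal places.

+3.10%

Periodic yield y = 0.01575. Modified duration first:
  t   CF        PV=CF/(1+0.01575)^t    t·PV
  1       100.00        98.4494        98.4494
  2       100.00        96.9229       193.8458
  3       100.00        95.4200       286.2601
  4       100.00        93.9405       375.7618
  5       100.00        92.4838       462.4192
  6     5,100.00     4,643.5400    27,861.2399
  Σ                  5,120.7566    29,277.9762
P = 5,120.7566; D_Mac = 5.71751 half-year periods = 2.85875 yrs; D_mod = 2.85875/(1+0.01575) = 2.81443 yrs.
ΔP/P ≈ -D_mod · Δy = -2.81443 × (-0.011) = +0.030959 = +3.0959%.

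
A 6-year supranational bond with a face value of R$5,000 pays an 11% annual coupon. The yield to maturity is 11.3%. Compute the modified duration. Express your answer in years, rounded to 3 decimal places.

Periodic yield y = 0.113. First find Macaulay duration:
  t   CF        PV=CF/(1+0.113)^t    t·PV
  1       550.00       494.1599       494.1599
  2       550.00       443.9892       887.9783
  3       550.00       398.9121     1,196.7363
  4       550.00       358.4116     1,433.6463
  5       550.00       322.0230     1,610.1149
  6     5,550.00     2,919.5909    17,517.5452
  Σ                  4,937.0866    23,140.1810
P = 4,937.0866; Macaulay duration = 23,140.1810 / 4,937.0866 = 4.68701 years.
Modified duration = D_Mac / (1 + y) = 4.68701 / 1.113 = 4.21115 years.

4.211 years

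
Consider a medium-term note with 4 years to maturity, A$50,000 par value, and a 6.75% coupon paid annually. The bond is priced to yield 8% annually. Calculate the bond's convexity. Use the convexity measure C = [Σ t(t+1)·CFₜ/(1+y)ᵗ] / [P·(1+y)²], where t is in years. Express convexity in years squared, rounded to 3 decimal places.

With y = 0.08:
  t   CF        PV=CF/(1+0.08)^t    t·PV        t(t+1)·PV
  1     3,375.00     3,125.0000     3,125.0000       6,250.0000
  2     3,375.00     2,893.5185     5,787.0370      17,361.1111
  3     3,375.00     2,679.1838     8,037.5514      32,150.2058
  4    53,375.00    39,232.2184   156,928.8736     784,644.3679
  Σ                 47,929.9207   173,878.4620     840,405.6847
P = 47,929.9207.
Convexity = Σ t(t+1)·PV / [P·(1+y)²] = 840,405.6847 / (47,929.9207 × 1.166400) = 15.03262.

15.033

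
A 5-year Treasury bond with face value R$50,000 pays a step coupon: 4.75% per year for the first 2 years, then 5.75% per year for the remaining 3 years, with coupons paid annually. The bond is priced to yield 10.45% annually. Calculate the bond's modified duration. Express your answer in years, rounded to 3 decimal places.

Periodic yield y = 0.1045. First find Macaulay duration:
  t   CF        PV=CF/(1+0.1045)^t    t·PV
  1     2,375.00     2,150.2943     2,150.2943
  2     2,375.00     1,946.8486     3,893.6971
  3     2,875.00     2,133.7360     6,401.2081
  4     2,875.00     1,931.8570     7,727.4279
  5    52,875.00    32,167.8311   160,839.1553
  Σ                 40,330.5669   181,011.7827
P = 40,330.5669; Macaulay duration = 181,011.7827 / 40,330.5669 = 4.48820 years.
Modified duration = D_Mac / (1 + y) = 4.48820 / 1.1045 = 4.06356 years.

4.064 years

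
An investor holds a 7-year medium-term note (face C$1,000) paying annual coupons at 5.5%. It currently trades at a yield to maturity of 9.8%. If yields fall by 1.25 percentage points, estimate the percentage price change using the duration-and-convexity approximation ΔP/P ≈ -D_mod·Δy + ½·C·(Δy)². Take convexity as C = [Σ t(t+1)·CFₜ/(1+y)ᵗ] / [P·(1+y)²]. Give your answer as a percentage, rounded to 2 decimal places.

+6.94%

With y = 0.098:
  t   CF        PV=CF/(1+0.098)^t    t·PV        t(t+1)·PV
  1        55.00        50.0911        50.0911         100.1821
  2        55.00        45.6203        91.2406         273.7217
  3        55.00        41.5485       124.6456         498.5824
  4        55.00        37.8402       151.3608         756.8038
  5        55.00        34.4628       172.3142       1,033.8850
  6        55.00        31.3869       188.3215       1,318.2505
  7     1,055.00       548.3225     3,838.2576      30,706.0608
  Σ                    789.2723     4,616.2313      34,687.4864
P = 789.2723; D_Mac = 5.84872 yrs; D_mod = 5.32670 yrs; C = 36.45367.
Duration effect: -5.32670 × (-0.0125) = +0.066584
Convexity effect: 0.5 × 36.45367 × (-0.0125)² = +0.0028479
ΔP/P ≈ +0.066584 + 0.0028479 = +0.069432 = +6.9432%.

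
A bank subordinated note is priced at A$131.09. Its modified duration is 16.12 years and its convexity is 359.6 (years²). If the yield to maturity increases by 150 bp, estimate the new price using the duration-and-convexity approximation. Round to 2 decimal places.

Duration effect: -D_mod·Δy = -16.12 × (+0.015) = -0.241800
Convexity effect: ½·C·(Δy)² = 0.5 × 359.6 × (0.015)² = +0.0404550
ΔP/P ≈ -0.241800 + 0.0404550 = -0.201345
New price ≈ 131.09 × (1 - 0.201345) = 104.69568395.

A$104.70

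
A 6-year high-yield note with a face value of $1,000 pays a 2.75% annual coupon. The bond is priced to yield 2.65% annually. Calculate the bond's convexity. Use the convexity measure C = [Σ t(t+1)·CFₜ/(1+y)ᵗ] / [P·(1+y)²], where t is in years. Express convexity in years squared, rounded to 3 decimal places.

36.454

With y = 0.0265:
  t   CF        PV=CF/(1+0.0265)^t    t·PV        t(t+1)·PV
  1        27.50        26.7901        26.7901          53.5801
  2        27.50        26.0985        52.1969         156.5907
  3        27.50        25.4247        76.2741         305.0964
  4        27.50        24.7683        99.0734         495.3668
  5        27.50        24.1289       120.6446         723.8677
  6     1,027.50       878.2701     5,269.6207      36,887.3451
  Σ                  1,005.4806     5,644.5998      38,621.8468
P = 1,005.4806.
Convexity = Σ t(t+1)·PV / [P·(1+y)²] = 38,621.8468 / (1,005.4806 × 1.053702) = 36.45368.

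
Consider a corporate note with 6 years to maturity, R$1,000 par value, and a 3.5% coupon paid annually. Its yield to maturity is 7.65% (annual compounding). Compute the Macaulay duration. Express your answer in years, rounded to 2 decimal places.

5.45 years

Periodic yield y = 0.0765. Discount each cash flow and weight by its year:
  t   CF        PV=CF/(1+0.0765)^t    t·PV
  1        35.00        32.5128        32.5128
  2        35.00        30.2023        60.4046
  3        35.00        28.0560        84.1680
  4        35.00        26.0623       104.2490
  5        35.00        24.2102       121.0509
  6     1,035.00       665.0528     3,990.3170
  Σ                    806.0963     4,392.7022
Price P = Σ PV = 806.0963.
Macaulay duration = Σ(t·PV) / P = 4,392.7022 / 806.0963 = 5.44935 years.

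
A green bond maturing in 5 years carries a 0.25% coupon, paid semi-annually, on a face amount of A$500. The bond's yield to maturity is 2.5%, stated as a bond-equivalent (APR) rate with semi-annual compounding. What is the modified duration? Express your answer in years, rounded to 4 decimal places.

4.9086 years

Periodic yield y = 0.0125. First find Macaulay duration:
  t   CF        PV=CF/(1+0.0125)^t    t·PV
  1        0.625         0.6173         0.6173
  2        0.625         0.6097         1.2193
  3        0.625         0.6021         1.8064
  4        0.625         0.5947         2.3788
  5        0.625         0.5874         2.9368
  6        0.625         0.5801         3.4807
  7        0.625         0.5729         4.0106
  8        0.625         0.5659         4.5270
  9        0.625         0.5589         5.0300
  10     500.625       442.1425     4,421.4245
  Σ                    447.4314     4,447.4314
P = 447.4314; Macaulay duration = 4,447.4314 / 447.4314 = 9.93992 half-year periods = 4.96996 years.
Modified duration = D_Mac / (1 + y) = 4.96996 / 1.0125 = 4.90860 years.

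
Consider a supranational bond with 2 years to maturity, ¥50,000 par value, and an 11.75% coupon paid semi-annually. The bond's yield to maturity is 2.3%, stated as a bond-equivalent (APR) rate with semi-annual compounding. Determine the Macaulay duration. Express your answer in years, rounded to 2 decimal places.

Periodic yield y = 0.0115. Discount each cash flow and weight by its period:
  t   CF        PV=CF/(1+0.0115)^t    t·PV
  1     2,937.50     2,904.1028     2,904.1028
  2     2,937.50     2,871.0853     5,742.1707
  3     2,937.50     2,838.4432     8,515.3297
  4    52,937.50    50,570.8064   202,283.2257
  Σ                 59,184.4378   219,444.8290
Price P = Σ PV = 59,184.4378.
Macaulay duration = Σ(t·PV) / P = 219,444.8290 / 59,184.4378 = 3.70781 half-year periods.
In years: 3.70781 / 2 = 1.85391 years.

1.85 years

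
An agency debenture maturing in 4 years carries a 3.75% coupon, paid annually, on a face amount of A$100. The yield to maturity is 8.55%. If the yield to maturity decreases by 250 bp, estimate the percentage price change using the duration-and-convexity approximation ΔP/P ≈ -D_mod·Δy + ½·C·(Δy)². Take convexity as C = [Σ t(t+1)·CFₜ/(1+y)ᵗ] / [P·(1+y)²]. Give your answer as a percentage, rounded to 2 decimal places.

With y = 0.0855:
  t   CF        PV=CF/(1+0.0855)^t    t·PV        t(t+1)·PV
  1         3.75         3.4546         3.4546           6.9093
  2         3.75         3.1825         6.3650          19.0951
  3         3.75         2.9319         8.7956          35.1822
  4       103.75        74.7255       298.9020       1,494.5099
  Σ                     84.2945       317.5172       1,555.6965
P = 84.2945; D_Mac = 3.76676 yrs; D_mod = 3.47007 yrs; C = 15.66268.
Duration effect: -3.47007 × (-0.025) = +0.086752
Convexity effect: 0.5 × 15.66268 × (-0.025)² = +0.0048946
ΔP/P ≈ +0.086752 + 0.0048946 = +0.091646 = +9.1646%.

+9.16%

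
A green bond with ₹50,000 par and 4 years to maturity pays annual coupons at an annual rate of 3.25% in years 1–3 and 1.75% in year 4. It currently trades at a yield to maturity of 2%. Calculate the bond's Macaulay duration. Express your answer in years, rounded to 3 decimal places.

Periodic yield y = 0.02. Discount each cash flow and weight by its year:
  t   CF        PV=CF/(1+0.02)^t    t·PV
  1     1,625.00     1,593.1373     1,593.1373
  2     1,625.00     1,561.8993     3,123.7985
  3     1,625.00     1,531.2738     4,593.8214
  4    50,875.00    47,000.6360   188,002.5442
  Σ                 51,686.9464   197,313.3014
Price P = Σ PV = 51,686.9464.
Macaulay duration = Σ(t·PV) / P = 197,313.3014 / 51,686.9464 = 3.81747 years.

3.817 years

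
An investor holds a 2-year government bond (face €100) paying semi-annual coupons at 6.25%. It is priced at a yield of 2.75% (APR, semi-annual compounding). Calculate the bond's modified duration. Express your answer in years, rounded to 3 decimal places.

Periodic yield y = 0.01375. First find Macaulay duration:
  t   CF        PV=CF/(1+0.01375)^t    t·PV
  1        3.125         3.0826         3.0826
  2        3.125         3.0408         6.0816
  3        3.125         2.9996         8.9987
  4      103.125        97.6429       390.5714
  Σ                    106.7658       408.7343
P = 106.7658; Macaulay duration = 408.7343 / 106.7658 = 3.82833 half-year periods = 1.91416 years.
Modified duration = D_Mac / (1 + y) = 1.91416 / 1.01375 = 1.88820 years.

1.888 years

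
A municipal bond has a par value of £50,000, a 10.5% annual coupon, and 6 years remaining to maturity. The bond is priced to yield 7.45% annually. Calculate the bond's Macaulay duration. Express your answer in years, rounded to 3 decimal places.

4.831 years

Periodic yield y = 0.0745. Discount each cash flow and weight by its year:
  t   CF        PV=CF/(1+0.0745)^t    t·PV
  1     5,250.00     4,885.9935     4,885.9935
  2     5,250.00     4,547.2252     9,094.4504
  3     5,250.00     4,231.9453    12,695.8359
  4     5,250.00     3,938.5252    15,754.1006
  5     5,250.00     3,665.4492    18,327.2460
  6    55,250.00    35,899.9434   215,399.6602
  Σ                 57,169.0817   276,157.2865
Price P = Σ PV = 57,169.0817.
Macaulay duration = Σ(t·PV) / P = 276,157.2865 / 57,169.0817 = 4.83054 years.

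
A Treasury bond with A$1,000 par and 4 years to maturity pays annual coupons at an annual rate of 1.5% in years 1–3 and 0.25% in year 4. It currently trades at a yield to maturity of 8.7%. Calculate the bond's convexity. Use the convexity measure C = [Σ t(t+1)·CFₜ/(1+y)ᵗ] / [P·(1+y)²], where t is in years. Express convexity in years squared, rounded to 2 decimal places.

With y = 0.087:
  t   CF        PV=CF/(1+0.087)^t    t·PV        t(t+1)·PV
  1        15.00        13.7994        13.7994          27.5989
  2        15.00        12.6950        25.3900          76.1699
  3        15.00        11.6789        35.0368         140.1470
  4     1,002.50       718.0690     2,872.2762      14,361.3809
  Σ                    756.2424     2,946.5024      14,605.2967
P = 756.2424.
Convexity = Σ t(t+1)·PV / [P·(1+y)²] = 14,605.2967 / (756.2424 × 1.181569) = 16.34520.

16.35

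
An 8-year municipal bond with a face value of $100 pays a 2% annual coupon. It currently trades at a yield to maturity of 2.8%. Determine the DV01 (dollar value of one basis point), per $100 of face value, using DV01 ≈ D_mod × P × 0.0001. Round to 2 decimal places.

$0.07

Periodic yield y = 0.028.
  t   CF        PV=CF/(1+0.028)^t    t·PV
  1         2.00         1.9455         1.9455
  2         2.00         1.8925         3.7851
  3         2.00         1.8410         5.5230
  4         2.00         1.7908         7.1634
  5         2.00         1.7421         8.7103
  6         2.00         1.6946        10.1677
  7         2.00         1.6485        11.5392
  8       102.00        81.7815       654.2523
  Σ                     94.3366       703.0864
P = 94.3366; D_Mac = 7.45296 yrs; D_mod = 7.24996 yrs.
DV01 ≈ 7.24996 × 94.3366 × 0.0001 = 0.068394.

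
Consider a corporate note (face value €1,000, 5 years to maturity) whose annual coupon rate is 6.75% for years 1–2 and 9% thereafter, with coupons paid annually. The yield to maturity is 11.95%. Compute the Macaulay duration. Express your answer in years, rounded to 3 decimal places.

Periodic yield y = 0.1195. Discount each cash flow and weight by its year:
  t   CF        PV=CF/(1+0.1195)^t    t·PV
  1        67.50        60.2948        60.2948
  2        67.50        53.8587       107.7173
  3        90.00        64.1461       192.4383
  4        90.00        57.2989       229.1955
  5     1,090.00       619.8777     3,099.3885
  Σ                    855.4761     3,689.0344
Price P = Σ PV = 855.4761.
Macaulay duration = Σ(t·PV) / P = 3,689.0344 / 855.4761 = 4.31226 years.

4.312 years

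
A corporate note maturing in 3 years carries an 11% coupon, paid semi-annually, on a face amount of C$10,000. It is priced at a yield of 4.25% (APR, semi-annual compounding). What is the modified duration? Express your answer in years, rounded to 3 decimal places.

Periodic yield y = 0.02125. First find Macaulay duration:
  t   CF        PV=CF/(1+0.02125)^t    t·PV
  1       550.00       538.5557       538.5557
  2       550.00       527.3495     1,054.6990
  3       550.00       516.3765     1,549.1295
  4       550.00       505.6318     2,022.5273
  5       550.00       495.1107     2,475.5537
  6    10,550.00     9,299.5095    55,797.0570
  Σ                 11,882.5338    63,437.5223
P = 11,882.5338; Macaulay duration = 63,437.5223 / 11,882.5338 = 5.33872 half-year periods = 2.66936 years.
Modified duration = D_Mac / (1 + y) = 2.66936 / 1.02125 = 2.61382 years.

2.614 years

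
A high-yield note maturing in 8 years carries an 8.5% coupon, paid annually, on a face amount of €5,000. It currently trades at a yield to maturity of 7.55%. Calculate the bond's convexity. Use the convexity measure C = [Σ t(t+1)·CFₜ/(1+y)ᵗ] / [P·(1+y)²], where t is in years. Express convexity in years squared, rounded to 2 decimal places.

43.63

With y = 0.0755:
  t   CF        PV=CF/(1+0.0755)^t    t·PV        t(t+1)·PV
  1       425.00       395.1650       395.1650         790.3301
  2       425.00       367.4245       734.8490       2,204.5469
  3       425.00       341.6313     1,024.8940       4,099.5759
  4       425.00       317.6488     1,270.5954       6,352.9768
  5       425.00       295.3499     1,476.7496       8,860.4976
  6       425.00       274.6164     1,647.6983      11,533.8881
  7       425.00       255.3383     1,787.3684      14,298.9469
  8     5,425.00     3,030.5149    24,244.1193     218,197.0734
  Σ                  5,277.6892    32,581.4389     266,337.8356
P = 5,277.6892.
Convexity = Σ t(t+1)·PV / [P·(1+y)²] = 266,337.8356 / (5,277.6892 × 1.156700) = 43.62829.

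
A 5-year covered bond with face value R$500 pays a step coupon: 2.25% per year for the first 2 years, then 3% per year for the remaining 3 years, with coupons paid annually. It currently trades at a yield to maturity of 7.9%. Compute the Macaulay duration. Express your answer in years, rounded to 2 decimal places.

Periodic yield y = 0.079. Discount each cash flow and weight by its year:
  t   CF        PV=CF/(1+0.079)^t    t·PV
  1        11.25        10.4263        10.4263
  2        11.25         9.6629        19.3259
  3        15.00        11.9406        35.8219
  4        15.00        11.0664        44.2655
  5       515.00       352.1276     1,760.6378
  Σ                    395.2238     1,870.4773
Price P = Σ PV = 395.2238.
Macaulay duration = Σ(t·PV) / P = 1,870.4773 / 395.2238 = 4.73270 years.

4.73 years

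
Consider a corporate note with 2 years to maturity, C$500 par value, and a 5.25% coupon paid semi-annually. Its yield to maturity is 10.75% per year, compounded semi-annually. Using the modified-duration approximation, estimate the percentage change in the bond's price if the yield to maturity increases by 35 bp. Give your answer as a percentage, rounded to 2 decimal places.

-0.64%

Periodic yield y = 0.05375. Modified duration first:
  t   CF        PV=CF/(1+0.05375)^t    t·PV
  1       13.125        12.4555        12.4555
  2       13.125        11.8202        23.6404
  3       13.125        11.2173        33.6518
  4      513.125       416.1720     1,664.6879
  Σ                    451.6649     1,734.4355
P = 451.6649; D_Mac = 3.84009 half-year periods = 1.92005 yrs; D_mod = 1.92005/(1+0.05375) = 1.82211 yrs.
ΔP/P ≈ -D_mod · Δy = -1.82211 × (+0.0035) = -0.006377 = -0.6377%.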